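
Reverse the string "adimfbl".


Input: adimfbl
Reading characters right to left:
  Position 6: 'l'
  Position 5: 'b'
  Position 4: 'f'
  Position 3: 'm'
  Position 2: 'i'
  Position 1: 'd'
  Position 0: 'a'
Reversed: lbfmida

lbfmida


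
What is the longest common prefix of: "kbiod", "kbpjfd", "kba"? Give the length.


Words: kbiod, kbpjfd, kba
  Position 0: all 'k' => match
  Position 1: all 'b' => match
  Position 2: ('i', 'p', 'a') => mismatch, stop
LCP = "kb" (length 2)

2


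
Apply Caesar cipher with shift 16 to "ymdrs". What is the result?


Caesar cipher: shift "ymdrs" by 16
  'y' (pos 24) + 16 = pos 14 = 'o'
  'm' (pos 12) + 16 = pos 2 = 'c'
  'd' (pos 3) + 16 = pos 19 = 't'
  'r' (pos 17) + 16 = pos 7 = 'h'
  's' (pos 18) + 16 = pos 8 = 'i'
Result: octhi

octhi


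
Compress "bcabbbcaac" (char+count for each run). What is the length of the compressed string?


Input: bcabbbcaac
Runs:
  'b' x 1 => "b1"
  'c' x 1 => "c1"
  'a' x 1 => "a1"
  'b' x 3 => "b3"
  'c' x 1 => "c1"
  'a' x 2 => "a2"
  'c' x 1 => "c1"
Compressed: "b1c1a1b3c1a2c1"
Compressed length: 14

14


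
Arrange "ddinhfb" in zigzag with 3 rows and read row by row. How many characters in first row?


Zigzag "ddinhfb" into 3 rows:
Placing characters:
  'd' => row 0
  'd' => row 1
  'i' => row 2
  'n' => row 1
  'h' => row 0
  'f' => row 1
  'b' => row 2
Rows:
  Row 0: "dh"
  Row 1: "dnf"
  Row 2: "ib"
First row length: 2

2


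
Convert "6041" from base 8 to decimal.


Input: "6041" in base 8
Positional expansion:
  Digit '6' (value 6) x 8^3 = 3072
  Digit '0' (value 0) x 8^2 = 0
  Digit '4' (value 4) x 8^1 = 32
  Digit '1' (value 1) x 8^0 = 1
Sum = 3105

3105


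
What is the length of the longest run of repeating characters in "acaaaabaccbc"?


Input: "acaaaabaccbc"
Scanning for longest run:
  Position 1 ('c'): new char, reset run to 1
  Position 2 ('a'): new char, reset run to 1
  Position 3 ('a'): continues run of 'a', length=2
  Position 4 ('a'): continues run of 'a', length=3
  Position 5 ('a'): continues run of 'a', length=4
  Position 6 ('b'): new char, reset run to 1
  Position 7 ('a'): new char, reset run to 1
  Position 8 ('c'): new char, reset run to 1
  Position 9 ('c'): continues run of 'c', length=2
  Position 10 ('b'): new char, reset run to 1
  Position 11 ('c'): new char, reset run to 1
Longest run: 'a' with length 4

4


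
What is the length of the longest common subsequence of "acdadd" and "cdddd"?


LCS of "acdadd" and "cdddd"
DP table:
           c    d    d    d    d
      0    0    0    0    0    0
  a   0    0    0    0    0    0
  c   0    1    1    1    1    1
  d   0    1    2    2    2    2
  a   0    1    2    2    2    2
  d   0    1    2    3    3    3
  d   0    1    2    3    4    4
LCS length = dp[6][5] = 4

4


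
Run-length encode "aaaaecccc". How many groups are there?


Input: aaaaecccc
Scanning for consecutive runs:
  Group 1: 'a' x 4 (positions 0-3)
  Group 2: 'e' x 1 (positions 4-4)
  Group 3: 'c' x 4 (positions 5-8)
Total groups: 3

3


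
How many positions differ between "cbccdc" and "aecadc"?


Comparing "cbccdc" and "aecadc" position by position:
  Position 0: 'c' vs 'a' => DIFFER
  Position 1: 'b' vs 'e' => DIFFER
  Position 2: 'c' vs 'c' => same
  Position 3: 'c' vs 'a' => DIFFER
  Position 4: 'd' vs 'd' => same
  Position 5: 'c' vs 'c' => same
Positions that differ: 3

3


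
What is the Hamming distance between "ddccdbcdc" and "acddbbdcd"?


Comparing "ddccdbcdc" and "acddbbdcd" position by position:
  Position 0: 'd' vs 'a' => differ
  Position 1: 'd' vs 'c' => differ
  Position 2: 'c' vs 'd' => differ
  Position 3: 'c' vs 'd' => differ
  Position 4: 'd' vs 'b' => differ
  Position 5: 'b' vs 'b' => same
  Position 6: 'c' vs 'd' => differ
  Position 7: 'd' vs 'c' => differ
  Position 8: 'c' vs 'd' => differ
Total differences (Hamming distance): 8

8


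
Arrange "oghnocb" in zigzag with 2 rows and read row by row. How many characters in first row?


Zigzag "oghnocb" into 2 rows:
Placing characters:
  'o' => row 0
  'g' => row 1
  'h' => row 0
  'n' => row 1
  'o' => row 0
  'c' => row 1
  'b' => row 0
Rows:
  Row 0: "ohob"
  Row 1: "gnc"
First row length: 4

4


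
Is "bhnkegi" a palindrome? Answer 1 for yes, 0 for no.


Input: bhnkegi
Reversed: igeknhb
  Compare pos 0 ('b') with pos 6 ('i'): MISMATCH
  Compare pos 1 ('h') with pos 5 ('g'): MISMATCH
  Compare pos 2 ('n') with pos 4 ('e'): MISMATCH
Result: not a palindrome

0


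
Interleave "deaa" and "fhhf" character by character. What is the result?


Interleaving "deaa" and "fhhf":
  Position 0: 'd' from first, 'f' from second => "df"
  Position 1: 'e' from first, 'h' from second => "eh"
  Position 2: 'a' from first, 'h' from second => "ah"
  Position 3: 'a' from first, 'f' from second => "af"
Result: dfehahaf

dfehahaf


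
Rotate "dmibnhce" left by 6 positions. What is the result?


Input: "dmibnhce", rotate left by 6
First 6 characters: "dmibnh"
Remaining characters: "ce"
Concatenate remaining + first: "ce" + "dmibnh" = "cedmibnh"

cedmibnh


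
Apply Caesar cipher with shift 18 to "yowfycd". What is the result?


Caesar cipher: shift "yowfycd" by 18
  'y' (pos 24) + 18 = pos 16 = 'q'
  'o' (pos 14) + 18 = pos 6 = 'g'
  'w' (pos 22) + 18 = pos 14 = 'o'
  'f' (pos 5) + 18 = pos 23 = 'x'
  'y' (pos 24) + 18 = pos 16 = 'q'
  'c' (pos 2) + 18 = pos 20 = 'u'
  'd' (pos 3) + 18 = pos 21 = 'v'
Result: qgoxquv

qgoxquv


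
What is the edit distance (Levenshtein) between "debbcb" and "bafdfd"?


Computing edit distance: "debbcb" -> "bafdfd"
DP table:
           b    a    f    d    f    d
      0    1    2    3    4    5    6
  d   1    1    2    3    3    4    5
  e   2    2    2    3    4    4    5
  b   3    2    3    3    4    5    5
  b   4    3    3    4    4    5    6
  c   5    4    4    4    5    5    6
  b   6    5    5    5    5    6    6
Edit distance = dp[6][6] = 6

6


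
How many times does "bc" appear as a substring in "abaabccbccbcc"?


Searching for "bc" in "abaabccbccbcc"
Scanning each position:
  Position 0: "ab" => no
  Position 1: "ba" => no
  Position 2: "aa" => no
  Position 3: "ab" => no
  Position 4: "bc" => MATCH
  Position 5: "cc" => no
  Position 6: "cb" => no
  Position 7: "bc" => MATCH
  Position 8: "cc" => no
  Position 9: "cb" => no
  Position 10: "bc" => MATCH
  Position 11: "cc" => no
Total occurrences: 3

3


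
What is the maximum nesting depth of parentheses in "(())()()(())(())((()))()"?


Input: "(())()()(())(())((()))()"
Tracking depth:
  Position 0 '(': depth becomes 1
  Position 1 '(': depth becomes 2
  Position 2 ')': depth becomes 1
  Position 3 ')': depth becomes 0
  Position 4 '(': depth becomes 1
  Position 5 ')': depth becomes 0
  Position 6 '(': depth becomes 1
  Position 7 ')': depth becomes 0
  Position 8 '(': depth becomes 1
  Position 9 '(': depth becomes 2
  Position 10 ')': depth becomes 1
  Position 11 ')': depth becomes 0
  Position 12 '(': depth becomes 1
  Position 13 '(': depth becomes 2
  Position 14 ')': depth becomes 1
  Position 15 ')': depth becomes 0
  Position 16 '(': depth becomes 1
  Position 17 '(': depth becomes 2
  Position 18 '(': depth becomes 3
  Position 19 ')': depth becomes 2
  Position 20 ')': depth becomes 1
  Position 21 ')': depth becomes 0
  Position 22 '(': depth becomes 1
  Position 23 ')': depth becomes 0
Maximum depth reached: 3

3


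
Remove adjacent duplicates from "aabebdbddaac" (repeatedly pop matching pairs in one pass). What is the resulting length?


Input: aabebdbddaac
Stack-based adjacent duplicate removal:
  Read 'a': push. Stack: a
  Read 'a': matches stack top 'a' => pop. Stack: (empty)
  Read 'b': push. Stack: b
  Read 'e': push. Stack: be
  Read 'b': push. Stack: beb
  Read 'd': push. Stack: bebd
  Read 'b': push. Stack: bebdb
  Read 'd': push. Stack: bebdbd
  Read 'd': matches stack top 'd' => pop. Stack: bebdb
  Read 'a': push. Stack: bebdba
  Read 'a': matches stack top 'a' => pop. Stack: bebdb
  Read 'c': push. Stack: bebdbc
Final stack: "bebdbc" (length 6)

6


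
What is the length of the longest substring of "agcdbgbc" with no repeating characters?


Input: "agcdbgbc"
Sliding window (track last position of each char):
  Position 0 ('a'): window [0,0] length 1 -- new best
  Position 1 ('g'): window [0,1] length 2 -- new best
  Position 2 ('c'): window [0,2] length 3 -- new best
  Position 3 ('d'): window [0,3] length 4 -- new best
  Position 4 ('b'): window [0,4] length 5 -- new best
  Position 5 ('g'): repeat (last at 1), move window start to 2
  Position 5 ('g'): window [2,5] length 4
  Position 6 ('b'): repeat (last at 4), move window start to 5
  Position 6 ('b'): window [5,6] length 2
  Position 7 ('c'): window [5,7] length 3
Longest substring with no repeats: "agcdb" with length 5

5


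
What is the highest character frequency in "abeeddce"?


Input: abeeddce
Character counts:
  'a': 1
  'b': 1
  'c': 1
  'd': 2
  'e': 3
Maximum frequency: 3

3


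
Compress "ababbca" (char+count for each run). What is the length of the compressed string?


Input: ababbca
Runs:
  'a' x 1 => "a1"
  'b' x 1 => "b1"
  'a' x 1 => "a1"
  'b' x 2 => "b2"
  'c' x 1 => "c1"
  'a' x 1 => "a1"
Compressed: "a1b1a1b2c1a1"
Compressed length: 12

12


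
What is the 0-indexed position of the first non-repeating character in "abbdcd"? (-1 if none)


Input: abbdcd
Character frequencies:
  'a': 1
  'b': 2
  'c': 1
  'd': 2
Scanning left to right for freq == 1:
  Position 0 ('a'): unique! => answer = 0

0


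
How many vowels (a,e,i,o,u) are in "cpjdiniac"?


Input: cpjdiniac
Checking each character:
  'c' at position 0: consonant
  'p' at position 1: consonant
  'j' at position 2: consonant
  'd' at position 3: consonant
  'i' at position 4: vowel (running total: 1)
  'n' at position 5: consonant
  'i' at position 6: vowel (running total: 2)
  'a' at position 7: vowel (running total: 3)
  'c' at position 8: consonant
Total vowels: 3

3


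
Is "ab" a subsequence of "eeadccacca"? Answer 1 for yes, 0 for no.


Check if "ab" is a subsequence of "eeadccacca"
Greedy scan:
  Position 0 ('e'): no match needed
  Position 1 ('e'): no match needed
  Position 2 ('a'): matches sub[0] = 'a'
  Position 3 ('d'): no match needed
  Position 4 ('c'): no match needed
  Position 5 ('c'): no match needed
  Position 6 ('a'): no match needed
  Position 7 ('c'): no match needed
  Position 8 ('c'): no match needed
  Position 9 ('a'): no match needed
Only matched 1/2 characters => not a subsequence

0


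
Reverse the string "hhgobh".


Input: hhgobh
Reading characters right to left:
  Position 5: 'h'
  Position 4: 'b'
  Position 3: 'o'
  Position 2: 'g'
  Position 1: 'h'
  Position 0: 'h'
Reversed: hboghh

hboghh


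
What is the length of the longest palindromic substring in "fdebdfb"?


Input: "fdebdfb"
Checking substrings for palindromes:
  No multi-char palindromic substrings found
Longest palindromic substring: "f" with length 1

1


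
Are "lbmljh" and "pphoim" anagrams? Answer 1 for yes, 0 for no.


Strings: "lbmljh", "pphoim"
Sorted first:  bhjllm
Sorted second: himopp
Differ at position 0: 'b' vs 'h' => not anagrams

0


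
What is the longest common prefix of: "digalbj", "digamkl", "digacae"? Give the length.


Words: digalbj, digamkl, digacae
  Position 0: all 'd' => match
  Position 1: all 'i' => match
  Position 2: all 'g' => match
  Position 3: all 'a' => match
  Position 4: ('l', 'm', 'c') => mismatch, stop
LCP = "diga" (length 4)

4


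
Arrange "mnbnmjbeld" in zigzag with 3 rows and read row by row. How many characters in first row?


Zigzag "mnbnmjbeld" into 3 rows:
Placing characters:
  'm' => row 0
  'n' => row 1
  'b' => row 2
  'n' => row 1
  'm' => row 0
  'j' => row 1
  'b' => row 2
  'e' => row 1
  'l' => row 0
  'd' => row 1
Rows:
  Row 0: "mml"
  Row 1: "nnjed"
  Row 2: "bb"
First row length: 3

3


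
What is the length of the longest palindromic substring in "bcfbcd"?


Input: "bcfbcd"
Checking substrings for palindromes:
  No multi-char palindromic substrings found
Longest palindromic substring: "b" with length 1

1


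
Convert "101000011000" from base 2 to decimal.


Input: "101000011000" in base 2
Positional expansion:
  Digit '1' (value 1) x 2^11 = 2048
  Digit '0' (value 0) x 2^10 = 0
  Digit '1' (value 1) x 2^9 = 512
  Digit '0' (value 0) x 2^8 = 0
  Digit '0' (value 0) x 2^7 = 0
  Digit '0' (value 0) x 2^6 = 0
  Digit '0' (value 0) x 2^5 = 0
  Digit '1' (value 1) x 2^4 = 16
  Digit '1' (value 1) x 2^3 = 8
  Digit '0' (value 0) x 2^2 = 0
  Digit '0' (value 0) x 2^1 = 0
  Digit '0' (value 0) x 2^0 = 0
Sum = 2584

2584


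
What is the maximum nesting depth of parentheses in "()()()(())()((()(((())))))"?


Input: "()()()(())()((()(((())))))"
Tracking depth:
  Position 0 '(': depth becomes 1
  Position 1 ')': depth becomes 0
  Position 2 '(': depth becomes 1
  Position 3 ')': depth becomes 0
  Position 4 '(': depth becomes 1
  Position 5 ')': depth becomes 0
  Position 6 '(': depth becomes 1
  Position 7 '(': depth becomes 2
  Position 8 ')': depth becomes 1
  Position 9 ')': depth becomes 0
  Position 10 '(': depth becomes 1
  Position 11 ')': depth becomes 0
  Position 12 '(': depth becomes 1
  Position 13 '(': depth becomes 2
  Position 14 '(': depth becomes 3
  Position 15 ')': depth becomes 2
  Position 16 '(': depth becomes 3
  Position 17 '(': depth becomes 4
  Position 18 '(': depth becomes 5
  Position 19 '(': depth becomes 6
  Position 20 ')': depth becomes 5
  Position 21 ')': depth becomes 4
  Position 22 ')': depth becomes 3
  Position 23 ')': depth becomes 2
  Position 24 ')': depth becomes 1
  Position 25 ')': depth becomes 0
Maximum depth reached: 6

6


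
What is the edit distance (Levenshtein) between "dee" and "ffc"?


Computing edit distance: "dee" -> "ffc"
DP table:
           f    f    c
      0    1    2    3
  d   1    1    2    3
  e   2    2    2    3
  e   3    3    3    3
Edit distance = dp[3][3] = 3

3


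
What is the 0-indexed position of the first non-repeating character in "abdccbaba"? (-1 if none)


Input: abdccbaba
Character frequencies:
  'a': 3
  'b': 3
  'c': 2
  'd': 1
Scanning left to right for freq == 1:
  Position 0 ('a'): freq=3, skip
  Position 1 ('b'): freq=3, skip
  Position 2 ('d'): unique! => answer = 2

2


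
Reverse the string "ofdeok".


Input: ofdeok
Reading characters right to left:
  Position 5: 'k'
  Position 4: 'o'
  Position 3: 'e'
  Position 2: 'd'
  Position 1: 'f'
  Position 0: 'o'
Reversed: koedfo

koedfo


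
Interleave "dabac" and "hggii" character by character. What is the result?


Interleaving "dabac" and "hggii":
  Position 0: 'd' from first, 'h' from second => "dh"
  Position 1: 'a' from first, 'g' from second => "ag"
  Position 2: 'b' from first, 'g' from second => "bg"
  Position 3: 'a' from first, 'i' from second => "ai"
  Position 4: 'c' from first, 'i' from second => "ci"
Result: dhagbgaici

dhagbgaici


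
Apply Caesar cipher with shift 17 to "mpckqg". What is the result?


Caesar cipher: shift "mpckqg" by 17
  'm' (pos 12) + 17 = pos 3 = 'd'
  'p' (pos 15) + 17 = pos 6 = 'g'
  'c' (pos 2) + 17 = pos 19 = 't'
  'k' (pos 10) + 17 = pos 1 = 'b'
  'q' (pos 16) + 17 = pos 7 = 'h'
  'g' (pos 6) + 17 = pos 23 = 'x'
Result: dgtbhx

dgtbhx


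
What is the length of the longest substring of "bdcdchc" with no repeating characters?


Input: "bdcdchc"
Sliding window (track last position of each char):
  Position 0 ('b'): window [0,0] length 1 -- new best
  Position 1 ('d'): window [0,1] length 2 -- new best
  Position 2 ('c'): window [0,2] length 3 -- new best
  Position 3 ('d'): repeat (last at 1), move window start to 2
  Position 3 ('d'): window [2,3] length 2
  Position 4 ('c'): repeat (last at 2), move window start to 3
  Position 4 ('c'): window [3,4] length 2
  Position 5 ('h'): window [3,5] length 3
  Position 6 ('c'): repeat (last at 4), move window start to 5
  Position 6 ('c'): window [5,6] length 2
Longest substring with no repeats: "bdc" with length 3

3


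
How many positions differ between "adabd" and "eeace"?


Comparing "adabd" and "eeace" position by position:
  Position 0: 'a' vs 'e' => DIFFER
  Position 1: 'd' vs 'e' => DIFFER
  Position 2: 'a' vs 'a' => same
  Position 3: 'b' vs 'c' => DIFFER
  Position 4: 'd' vs 'e' => DIFFER
Positions that differ: 4

4


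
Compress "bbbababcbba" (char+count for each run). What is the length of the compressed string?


Input: bbbababcbba
Runs:
  'b' x 3 => "b3"
  'a' x 1 => "a1"
  'b' x 1 => "b1"
  'a' x 1 => "a1"
  'b' x 1 => "b1"
  'c' x 1 => "c1"
  'b' x 2 => "b2"
  'a' x 1 => "a1"
Compressed: "b3a1b1a1b1c1b2a1"
Compressed length: 16

16


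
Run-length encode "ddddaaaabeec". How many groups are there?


Input: ddddaaaabeec
Scanning for consecutive runs:
  Group 1: 'd' x 4 (positions 0-3)
  Group 2: 'a' x 4 (positions 4-7)
  Group 3: 'b' x 1 (positions 8-8)
  Group 4: 'e' x 2 (positions 9-10)
  Group 5: 'c' x 1 (positions 11-11)
Total groups: 5

5


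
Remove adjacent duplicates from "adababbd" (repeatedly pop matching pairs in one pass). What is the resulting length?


Input: adababbd
Stack-based adjacent duplicate removal:
  Read 'a': push. Stack: a
  Read 'd': push. Stack: ad
  Read 'a': push. Stack: ada
  Read 'b': push. Stack: adab
  Read 'a': push. Stack: adaba
  Read 'b': push. Stack: adabab
  Read 'b': matches stack top 'b' => pop. Stack: adaba
  Read 'd': push. Stack: adabad
Final stack: "adabad" (length 6)

6


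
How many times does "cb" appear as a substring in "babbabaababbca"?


Searching for "cb" in "babbabaababbca"
Scanning each position:
  Position 0: "ba" => no
  Position 1: "ab" => no
  Position 2: "bb" => no
  Position 3: "ba" => no
  Position 4: "ab" => no
  Position 5: "ba" => no
  Position 6: "aa" => no
  Position 7: "ab" => no
  Position 8: "ba" => no
  Position 9: "ab" => no
  Position 10: "bb" => no
  Position 11: "bc" => no
  Position 12: "ca" => no
Total occurrences: 0

0


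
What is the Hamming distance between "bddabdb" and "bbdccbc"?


Comparing "bddabdb" and "bbdccbc" position by position:
  Position 0: 'b' vs 'b' => same
  Position 1: 'd' vs 'b' => differ
  Position 2: 'd' vs 'd' => same
  Position 3: 'a' vs 'c' => differ
  Position 4: 'b' vs 'c' => differ
  Position 5: 'd' vs 'b' => differ
  Position 6: 'b' vs 'c' => differ
Total differences (Hamming distance): 5

5


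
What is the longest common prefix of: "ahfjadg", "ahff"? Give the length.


Words: ahfjadg, ahff
  Position 0: all 'a' => match
  Position 1: all 'h' => match
  Position 2: all 'f' => match
  Position 3: ('j', 'f') => mismatch, stop
LCP = "ahf" (length 3)

3


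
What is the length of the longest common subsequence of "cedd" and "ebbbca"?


LCS of "cedd" and "ebbbca"
DP table:
           e    b    b    b    c    a
      0    0    0    0    0    0    0
  c   0    0    0    0    0    1    1
  e   0    1    1    1    1    1    1
  d   0    1    1    1    1    1    1
  d   0    1    1    1    1    1    1
LCS length = dp[4][6] = 1

1


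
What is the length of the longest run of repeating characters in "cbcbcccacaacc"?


Input: "cbcbcccacaacc"
Scanning for longest run:
  Position 1 ('b'): new char, reset run to 1
  Position 2 ('c'): new char, reset run to 1
  Position 3 ('b'): new char, reset run to 1
  Position 4 ('c'): new char, reset run to 1
  Position 5 ('c'): continues run of 'c', length=2
  Position 6 ('c'): continues run of 'c', length=3
  Position 7 ('a'): new char, reset run to 1
  Position 8 ('c'): new char, reset run to 1
  Position 9 ('a'): new char, reset run to 1
  Position 10 ('a'): continues run of 'a', length=2
  Position 11 ('c'): new char, reset run to 1
  Position 12 ('c'): continues run of 'c', length=2
Longest run: 'c' with length 3

3


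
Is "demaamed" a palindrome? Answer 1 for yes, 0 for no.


Input: demaamed
Reversed: demaamed
  Compare pos 0 ('d') with pos 7 ('d'): match
  Compare pos 1 ('e') with pos 6 ('e'): match
  Compare pos 2 ('m') with pos 5 ('m'): match
  Compare pos 3 ('a') with pos 4 ('a'): match
Result: palindrome

1


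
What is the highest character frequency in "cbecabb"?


Input: cbecabb
Character counts:
  'a': 1
  'b': 3
  'c': 2
  'e': 1
Maximum frequency: 3

3


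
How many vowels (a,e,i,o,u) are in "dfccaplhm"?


Input: dfccaplhm
Checking each character:
  'd' at position 0: consonant
  'f' at position 1: consonant
  'c' at position 2: consonant
  'c' at position 3: consonant
  'a' at position 4: vowel (running total: 1)
  'p' at position 5: consonant
  'l' at position 6: consonant
  'h' at position 7: consonant
  'm' at position 8: consonant
Total vowels: 1

1


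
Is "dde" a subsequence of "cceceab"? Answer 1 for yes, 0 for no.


Check if "dde" is a subsequence of "cceceab"
Greedy scan:
  Position 0 ('c'): no match needed
  Position 1 ('c'): no match needed
  Position 2 ('e'): no match needed
  Position 3 ('c'): no match needed
  Position 4 ('e'): no match needed
  Position 5 ('a'): no match needed
  Position 6 ('b'): no match needed
Only matched 0/3 characters => not a subsequence

0


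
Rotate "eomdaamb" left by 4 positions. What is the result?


Input: "eomdaamb", rotate left by 4
First 4 characters: "eomd"
Remaining characters: "aamb"
Concatenate remaining + first: "aamb" + "eomd" = "aambeomd"

aambeomd


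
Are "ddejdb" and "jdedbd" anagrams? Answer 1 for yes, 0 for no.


Strings: "ddejdb", "jdedbd"
Sorted first:  bdddej
Sorted second: bdddej
Sorted forms match => anagrams

1


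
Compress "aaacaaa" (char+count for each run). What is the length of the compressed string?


Input: aaacaaa
Runs:
  'a' x 3 => "a3"
  'c' x 1 => "c1"
  'a' x 3 => "a3"
Compressed: "a3c1a3"
Compressed length: 6

6


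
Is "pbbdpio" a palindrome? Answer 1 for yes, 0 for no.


Input: pbbdpio
Reversed: oipdbbp
  Compare pos 0 ('p') with pos 6 ('o'): MISMATCH
  Compare pos 1 ('b') with pos 5 ('i'): MISMATCH
  Compare pos 2 ('b') with pos 4 ('p'): MISMATCH
Result: not a palindrome

0


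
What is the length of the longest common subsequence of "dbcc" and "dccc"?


LCS of "dbcc" and "dccc"
DP table:
           d    c    c    c
      0    0    0    0    0
  d   0    1    1    1    1
  b   0    1    1    1    1
  c   0    1    2    2    2
  c   0    1    2    3    3
LCS length = dp[4][4] = 3

3


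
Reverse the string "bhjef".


Input: bhjef
Reading characters right to left:
  Position 4: 'f'
  Position 3: 'e'
  Position 2: 'j'
  Position 1: 'h'
  Position 0: 'b'
Reversed: fejhb

fejhb


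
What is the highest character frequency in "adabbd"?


Input: adabbd
Character counts:
  'a': 2
  'b': 2
  'd': 2
Maximum frequency: 2

2


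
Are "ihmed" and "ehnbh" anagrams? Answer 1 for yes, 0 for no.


Strings: "ihmed", "ehnbh"
Sorted first:  dehim
Sorted second: behhn
Differ at position 0: 'd' vs 'b' => not anagrams

0


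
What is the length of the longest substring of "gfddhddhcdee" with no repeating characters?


Input: "gfddhddhcdee"
Sliding window (track last position of each char):
  Position 0 ('g'): window [0,0] length 1 -- new best
  Position 1 ('f'): window [0,1] length 2 -- new best
  Position 2 ('d'): window [0,2] length 3 -- new best
  Position 3 ('d'): repeat (last at 2), move window start to 3
  Position 3 ('d'): window [3,3] length 1
  Position 4 ('h'): window [3,4] length 2
  Position 5 ('d'): repeat (last at 3), move window start to 4
  Position 5 ('d'): window [4,5] length 2
  Position 6 ('d'): repeat (last at 5), move window start to 6
  Position 6 ('d'): window [6,6] length 1
  Position 7 ('h'): window [6,7] length 2
  Position 8 ('c'): window [6,8] length 3
  Position 9 ('d'): repeat (last at 6), move window start to 7
  Position 9 ('d'): window [7,9] length 3
  Position 10 ('e'): window [7,10] length 4 -- new best
  Position 11 ('e'): repeat (last at 10), move window start to 11
  Position 11 ('e'): window [11,11] length 1
Longest substring with no repeats: "hcde" with length 4

4


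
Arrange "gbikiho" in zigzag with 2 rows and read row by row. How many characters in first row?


Zigzag "gbikiho" into 2 rows:
Placing characters:
  'g' => row 0
  'b' => row 1
  'i' => row 0
  'k' => row 1
  'i' => row 0
  'h' => row 1
  'o' => row 0
Rows:
  Row 0: "giio"
  Row 1: "bkh"
First row length: 4

4


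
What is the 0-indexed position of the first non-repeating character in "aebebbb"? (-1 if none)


Input: aebebbb
Character frequencies:
  'a': 1
  'b': 4
  'e': 2
Scanning left to right for freq == 1:
  Position 0 ('a'): unique! => answer = 0

0


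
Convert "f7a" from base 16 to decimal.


Input: "f7a" in base 16
Positional expansion:
  Digit 'f' (value 15) x 16^2 = 3840
  Digit '7' (value 7) x 16^1 = 112
  Digit 'a' (value 10) x 16^0 = 10
Sum = 3962

3962


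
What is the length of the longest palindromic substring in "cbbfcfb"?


Input: "cbbfcfb"
Checking substrings for palindromes:
  [2:7] "bfcfb" (len 5) => palindrome
  [3:6] "fcf" (len 3) => palindrome
  [1:3] "bb" (len 2) => palindrome
Longest palindromic substring: "bfcfb" with length 5

5


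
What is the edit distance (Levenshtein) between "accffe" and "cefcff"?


Computing edit distance: "accffe" -> "cefcff"
DP table:
           c    e    f    c    f    f
      0    1    2    3    4    5    6
  a   1    1    2    3    4    5    6
  c   2    1    2    3    3    4    5
  c   3    2    2    3    3    4    5
  f   4    3    3    2    3    3    4
  f   5    4    4    3    3    3    3
  e   6    5    4    4    4    4    4
Edit distance = dp[6][6] = 4

4


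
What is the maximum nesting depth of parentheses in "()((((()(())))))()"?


Input: "()((((()(())))))()"
Tracking depth:
  Position 0 '(': depth becomes 1
  Position 1 ')': depth becomes 0
  Position 2 '(': depth becomes 1
  Position 3 '(': depth becomes 2
  Position 4 '(': depth becomes 3
  Position 5 '(': depth becomes 4
  Position 6 '(': depth becomes 5
  Position 7 ')': depth becomes 4
  Position 8 '(': depth becomes 5
  Position 9 '(': depth becomes 6
  Position 10 ')': depth becomes 5
  Position 11 ')': depth becomes 4
  Position 12 ')': depth becomes 3
  Position 13 ')': depth becomes 2
  Position 14 ')': depth becomes 1
  Position 15 ')': depth becomes 0
  Position 16 '(': depth becomes 1
  Position 17 ')': depth becomes 0
Maximum depth reached: 6

6


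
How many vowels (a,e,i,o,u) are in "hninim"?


Input: hninim
Checking each character:
  'h' at position 0: consonant
  'n' at position 1: consonant
  'i' at position 2: vowel (running total: 1)
  'n' at position 3: consonant
  'i' at position 4: vowel (running total: 2)
  'm' at position 5: consonant
Total vowels: 2

2


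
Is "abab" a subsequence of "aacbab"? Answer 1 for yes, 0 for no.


Check if "abab" is a subsequence of "aacbab"
Greedy scan:
  Position 0 ('a'): matches sub[0] = 'a'
  Position 1 ('a'): no match needed
  Position 2 ('c'): no match needed
  Position 3 ('b'): matches sub[1] = 'b'
  Position 4 ('a'): matches sub[2] = 'a'
  Position 5 ('b'): matches sub[3] = 'b'
All 4 characters matched => is a subsequence

1


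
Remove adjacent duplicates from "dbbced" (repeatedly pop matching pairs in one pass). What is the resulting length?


Input: dbbced
Stack-based adjacent duplicate removal:
  Read 'd': push. Stack: d
  Read 'b': push. Stack: db
  Read 'b': matches stack top 'b' => pop. Stack: d
  Read 'c': push. Stack: dc
  Read 'e': push. Stack: dce
  Read 'd': push. Stack: dced
Final stack: "dced" (length 4)

4


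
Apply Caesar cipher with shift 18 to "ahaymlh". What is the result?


Caesar cipher: shift "ahaymlh" by 18
  'a' (pos 0) + 18 = pos 18 = 's'
  'h' (pos 7) + 18 = pos 25 = 'z'
  'a' (pos 0) + 18 = pos 18 = 's'
  'y' (pos 24) + 18 = pos 16 = 'q'
  'm' (pos 12) + 18 = pos 4 = 'e'
  'l' (pos 11) + 18 = pos 3 = 'd'
  'h' (pos 7) + 18 = pos 25 = 'z'
Result: szsqedz

szsqedz


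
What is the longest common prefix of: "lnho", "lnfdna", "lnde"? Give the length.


Words: lnho, lnfdna, lnde
  Position 0: all 'l' => match
  Position 1: all 'n' => match
  Position 2: ('h', 'f', 'd') => mismatch, stop
LCP = "ln" (length 2)

2


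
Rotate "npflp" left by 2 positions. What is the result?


Input: "npflp", rotate left by 2
First 2 characters: "np"
Remaining characters: "flp"
Concatenate remaining + first: "flp" + "np" = "flpnp"

flpnp


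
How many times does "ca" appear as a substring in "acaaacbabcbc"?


Searching for "ca" in "acaaacbabcbc"
Scanning each position:
  Position 0: "ac" => no
  Position 1: "ca" => MATCH
  Position 2: "aa" => no
  Position 3: "aa" => no
  Position 4: "ac" => no
  Position 5: "cb" => no
  Position 6: "ba" => no
  Position 7: "ab" => no
  Position 8: "bc" => no
  Position 9: "cb" => no
  Position 10: "bc" => no
Total occurrences: 1

1


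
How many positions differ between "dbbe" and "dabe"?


Comparing "dbbe" and "dabe" position by position:
  Position 0: 'd' vs 'd' => same
  Position 1: 'b' vs 'a' => DIFFER
  Position 2: 'b' vs 'b' => same
  Position 3: 'e' vs 'e' => same
Positions that differ: 1

1


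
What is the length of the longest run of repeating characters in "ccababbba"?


Input: "ccababbba"
Scanning for longest run:
  Position 1 ('c'): continues run of 'c', length=2
  Position 2 ('a'): new char, reset run to 1
  Position 3 ('b'): new char, reset run to 1
  Position 4 ('a'): new char, reset run to 1
  Position 5 ('b'): new char, reset run to 1
  Position 6 ('b'): continues run of 'b', length=2
  Position 7 ('b'): continues run of 'b', length=3
  Position 8 ('a'): new char, reset run to 1
Longest run: 'b' with length 3

3


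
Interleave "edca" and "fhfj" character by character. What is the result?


Interleaving "edca" and "fhfj":
  Position 0: 'e' from first, 'f' from second => "ef"
  Position 1: 'd' from first, 'h' from second => "dh"
  Position 2: 'c' from first, 'f' from second => "cf"
  Position 3: 'a' from first, 'j' from second => "aj"
Result: efdhcfaj

efdhcfaj


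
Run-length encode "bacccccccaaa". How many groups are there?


Input: bacccccccaaa
Scanning for consecutive runs:
  Group 1: 'b' x 1 (positions 0-0)
  Group 2: 'a' x 1 (positions 1-1)
  Group 3: 'c' x 7 (positions 2-8)
  Group 4: 'a' x 3 (positions 9-11)
Total groups: 4

4


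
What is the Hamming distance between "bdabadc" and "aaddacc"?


Comparing "bdabadc" and "aaddacc" position by position:
  Position 0: 'b' vs 'a' => differ
  Position 1: 'd' vs 'a' => differ
  Position 2: 'a' vs 'd' => differ
  Position 3: 'b' vs 'd' => differ
  Position 4: 'a' vs 'a' => same
  Position 5: 'd' vs 'c' => differ
  Position 6: 'c' vs 'c' => same
Total differences (Hamming distance): 5

5


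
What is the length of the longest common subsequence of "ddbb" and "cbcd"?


LCS of "ddbb" and "cbcd"
DP table:
           c    b    c    d
      0    0    0    0    0
  d   0    0    0    0    1
  d   0    0    0    0    1
  b   0    0    1    1    1
  b   0    0    1    1    1
LCS length = dp[4][4] = 1

1


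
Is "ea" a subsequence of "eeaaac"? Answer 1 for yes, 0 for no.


Check if "ea" is a subsequence of "eeaaac"
Greedy scan:
  Position 0 ('e'): matches sub[0] = 'e'
  Position 1 ('e'): no match needed
  Position 2 ('a'): matches sub[1] = 'a'
  Position 3 ('a'): no match needed
  Position 4 ('a'): no match needed
  Position 5 ('c'): no match needed
All 2 characters matched => is a subsequence

1


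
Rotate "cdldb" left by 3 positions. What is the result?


Input: "cdldb", rotate left by 3
First 3 characters: "cdl"
Remaining characters: "db"
Concatenate remaining + first: "db" + "cdl" = "dbcdl"

dbcdl


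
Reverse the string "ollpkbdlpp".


Input: ollpkbdlpp
Reading characters right to left:
  Position 9: 'p'
  Position 8: 'p'
  Position 7: 'l'
  Position 6: 'd'
  Position 5: 'b'
  Position 4: 'k'
  Position 3: 'p'
  Position 2: 'l'
  Position 1: 'l'
  Position 0: 'o'
Reversed: ppldbkpllo

ppldbkpllo


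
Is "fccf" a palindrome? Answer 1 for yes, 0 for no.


Input: fccf
Reversed: fccf
  Compare pos 0 ('f') with pos 3 ('f'): match
  Compare pos 1 ('c') with pos 2 ('c'): match
Result: palindrome

1


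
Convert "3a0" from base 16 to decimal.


Input: "3a0" in base 16
Positional expansion:
  Digit '3' (value 3) x 16^2 = 768
  Digit 'a' (value 10) x 16^1 = 160
  Digit '0' (value 0) x 16^0 = 0
Sum = 928

928


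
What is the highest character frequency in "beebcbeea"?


Input: beebcbeea
Character counts:
  'a': 1
  'b': 3
  'c': 1
  'e': 4
Maximum frequency: 4

4


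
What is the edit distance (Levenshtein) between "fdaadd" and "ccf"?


Computing edit distance: "fdaadd" -> "ccf"
DP table:
           c    c    f
      0    1    2    3
  f   1    1    2    2
  d   2    2    2    3
  a   3    3    3    3
  a   4    4    4    4
  d   5    5    5    5
  d   6    6    6    6
Edit distance = dp[6][3] = 6

6


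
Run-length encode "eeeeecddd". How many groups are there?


Input: eeeeecddd
Scanning for consecutive runs:
  Group 1: 'e' x 5 (positions 0-4)
  Group 2: 'c' x 1 (positions 5-5)
  Group 3: 'd' x 3 (positions 6-8)
Total groups: 3

3


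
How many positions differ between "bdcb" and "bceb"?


Comparing "bdcb" and "bceb" position by position:
  Position 0: 'b' vs 'b' => same
  Position 1: 'd' vs 'c' => DIFFER
  Position 2: 'c' vs 'e' => DIFFER
  Position 3: 'b' vs 'b' => same
Positions that differ: 2

2


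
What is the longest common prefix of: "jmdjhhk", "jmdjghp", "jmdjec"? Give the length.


Words: jmdjhhk, jmdjghp, jmdjec
  Position 0: all 'j' => match
  Position 1: all 'm' => match
  Position 2: all 'd' => match
  Position 3: all 'j' => match
  Position 4: ('h', 'g', 'e') => mismatch, stop
LCP = "jmdj" (length 4)

4


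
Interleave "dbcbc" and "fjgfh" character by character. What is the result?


Interleaving "dbcbc" and "fjgfh":
  Position 0: 'd' from first, 'f' from second => "df"
  Position 1: 'b' from first, 'j' from second => "bj"
  Position 2: 'c' from first, 'g' from second => "cg"
  Position 3: 'b' from first, 'f' from second => "bf"
  Position 4: 'c' from first, 'h' from second => "ch"
Result: dfbjcgbfch

dfbjcgbfch


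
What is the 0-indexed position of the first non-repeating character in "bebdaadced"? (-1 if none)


Input: bebdaadced
Character frequencies:
  'a': 2
  'b': 2
  'c': 1
  'd': 3
  'e': 2
Scanning left to right for freq == 1:
  Position 0 ('b'): freq=2, skip
  Position 1 ('e'): freq=2, skip
  Position 2 ('b'): freq=2, skip
  Position 3 ('d'): freq=3, skip
  Position 4 ('a'): freq=2, skip
  Position 5 ('a'): freq=2, skip
  Position 6 ('d'): freq=3, skip
  Position 7 ('c'): unique! => answer = 7

7


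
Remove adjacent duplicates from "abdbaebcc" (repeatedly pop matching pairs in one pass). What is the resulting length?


Input: abdbaebcc
Stack-based adjacent duplicate removal:
  Read 'a': push. Stack: a
  Read 'b': push. Stack: ab
  Read 'd': push. Stack: abd
  Read 'b': push. Stack: abdb
  Read 'a': push. Stack: abdba
  Read 'e': push. Stack: abdbae
  Read 'b': push. Stack: abdbaeb
  Read 'c': push. Stack: abdbaebc
  Read 'c': matches stack top 'c' => pop. Stack: abdbaeb
Final stack: "abdbaeb" (length 7)

7


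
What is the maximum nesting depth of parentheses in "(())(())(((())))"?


Input: "(())(())(((())))"
Tracking depth:
  Position 0 '(': depth becomes 1
  Position 1 '(': depth becomes 2
  Position 2 ')': depth becomes 1
  Position 3 ')': depth becomes 0
  Position 4 '(': depth becomes 1
  Position 5 '(': depth becomes 2
  Position 6 ')': depth becomes 1
  Position 7 ')': depth becomes 0
  Position 8 '(': depth becomes 1
  Position 9 '(': depth becomes 2
  Position 10 '(': depth becomes 3
  Position 11 '(': depth becomes 4
  Position 12 ')': depth becomes 3
  Position 13 ')': depth becomes 2
  Position 14 ')': depth becomes 1
  Position 15 ')': depth becomes 0
Maximum depth reached: 4

4


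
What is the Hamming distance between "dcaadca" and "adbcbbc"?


Comparing "dcaadca" and "adbcbbc" position by position:
  Position 0: 'd' vs 'a' => differ
  Position 1: 'c' vs 'd' => differ
  Position 2: 'a' vs 'b' => differ
  Position 3: 'a' vs 'c' => differ
  Position 4: 'd' vs 'b' => differ
  Position 5: 'c' vs 'b' => differ
  Position 6: 'a' vs 'c' => differ
Total differences (Hamming distance): 7

7


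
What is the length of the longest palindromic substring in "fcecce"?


Input: "fcecce"
Checking substrings for palindromes:
  [2:6] "ecce" (len 4) => palindrome
  [1:4] "cec" (len 3) => palindrome
  [3:5] "cc" (len 2) => palindrome
Longest palindromic substring: "ecce" with length 4

4


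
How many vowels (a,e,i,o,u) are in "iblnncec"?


Input: iblnncec
Checking each character:
  'i' at position 0: vowel (running total: 1)
  'b' at position 1: consonant
  'l' at position 2: consonant
  'n' at position 3: consonant
  'n' at position 4: consonant
  'c' at position 5: consonant
  'e' at position 6: vowel (running total: 2)
  'c' at position 7: consonant
Total vowels: 2

2


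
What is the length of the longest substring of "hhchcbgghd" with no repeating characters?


Input: "hhchcbgghd"
Sliding window (track last position of each char):
  Position 0 ('h'): window [0,0] length 1 -- new best
  Position 1 ('h'): repeat (last at 0), move window start to 1
  Position 1 ('h'): window [1,1] length 1
  Position 2 ('c'): window [1,2] length 2 -- new best
  Position 3 ('h'): repeat (last at 1), move window start to 2
  Position 3 ('h'): window [2,3] length 2
  Position 4 ('c'): repeat (last at 2), move window start to 3
  Position 4 ('c'): window [3,4] length 2
  Position 5 ('b'): window [3,5] length 3 -- new best
  Position 6 ('g'): window [3,6] length 4 -- new best
  Position 7 ('g'): repeat (last at 6), move window start to 7
  Position 7 ('g'): window [7,7] length 1
  Position 8 ('h'): window [7,8] length 2
  Position 9 ('d'): window [7,9] length 3
Longest substring with no repeats: "hcbg" with length 4

4


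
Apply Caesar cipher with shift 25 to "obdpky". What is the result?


Caesar cipher: shift "obdpky" by 25
  'o' (pos 14) + 25 = pos 13 = 'n'
  'b' (pos 1) + 25 = pos 0 = 'a'
  'd' (pos 3) + 25 = pos 2 = 'c'
  'p' (pos 15) + 25 = pos 14 = 'o'
  'k' (pos 10) + 25 = pos 9 = 'j'
  'y' (pos 24) + 25 = pos 23 = 'x'
Result: nacojx

nacojx


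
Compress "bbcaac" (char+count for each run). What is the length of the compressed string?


Input: bbcaac
Runs:
  'b' x 2 => "b2"
  'c' x 1 => "c1"
  'a' x 2 => "a2"
  'c' x 1 => "c1"
Compressed: "b2c1a2c1"
Compressed length: 8

8


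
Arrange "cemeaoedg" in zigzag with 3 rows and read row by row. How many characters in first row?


Zigzag "cemeaoedg" into 3 rows:
Placing characters:
  'c' => row 0
  'e' => row 1
  'm' => row 2
  'e' => row 1
  'a' => row 0
  'o' => row 1
  'e' => row 2
  'd' => row 1
  'g' => row 0
Rows:
  Row 0: "cag"
  Row 1: "eeod"
  Row 2: "me"
First row length: 3

3


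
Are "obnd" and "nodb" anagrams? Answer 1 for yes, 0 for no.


Strings: "obnd", "nodb"
Sorted first:  bdno
Sorted second: bdno
Sorted forms match => anagrams

1


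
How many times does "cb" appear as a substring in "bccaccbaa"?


Searching for "cb" in "bccaccbaa"
Scanning each position:
  Position 0: "bc" => no
  Position 1: "cc" => no
  Position 2: "ca" => no
  Position 3: "ac" => no
  Position 4: "cc" => no
  Position 5: "cb" => MATCH
  Position 6: "ba" => no
  Position 7: "aa" => no
Total occurrences: 1

1


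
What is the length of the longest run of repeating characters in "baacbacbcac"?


Input: "baacbacbcac"
Scanning for longest run:
  Position 1 ('a'): new char, reset run to 1
  Position 2 ('a'): continues run of 'a', length=2
  Position 3 ('c'): new char, reset run to 1
  Position 4 ('b'): new char, reset run to 1
  Position 5 ('a'): new char, reset run to 1
  Position 6 ('c'): new char, reset run to 1
  Position 7 ('b'): new char, reset run to 1
  Position 8 ('c'): new char, reset run to 1
  Position 9 ('a'): new char, reset run to 1
  Position 10 ('c'): new char, reset run to 1
Longest run: 'a' with length 2

2
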